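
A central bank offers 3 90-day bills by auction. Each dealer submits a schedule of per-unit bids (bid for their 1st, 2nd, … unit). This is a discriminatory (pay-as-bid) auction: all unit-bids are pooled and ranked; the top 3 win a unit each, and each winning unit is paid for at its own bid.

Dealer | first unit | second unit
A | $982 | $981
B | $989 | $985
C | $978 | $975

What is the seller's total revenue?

Total revenue: $2,956

All unit-bids, highest first — top 3: 989 (B-1), 985 (B-2), 982 (A-1)
Next rejected bid: $981 (not a price — pay-as-bid).
Each winning unit pays its own bid.
Revenue = 989 + 985 + 982 = $2,956.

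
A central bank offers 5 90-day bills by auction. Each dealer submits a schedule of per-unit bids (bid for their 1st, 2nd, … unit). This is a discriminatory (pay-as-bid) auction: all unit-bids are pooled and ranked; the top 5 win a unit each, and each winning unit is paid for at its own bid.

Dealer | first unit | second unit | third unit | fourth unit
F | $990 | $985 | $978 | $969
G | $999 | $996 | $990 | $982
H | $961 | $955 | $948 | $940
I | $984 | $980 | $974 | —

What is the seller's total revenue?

Total revenue: $4,960

Pooled unit-bids ranked (top 5): 999 (G-1), 996 (G-2), 990 (F-1), 990 (G-3), 985 (F-2)
Next rejected bid: $984 (not a price — pay-as-bid).
Each winning unit pays its own bid.
Revenue = 999 + 996 + 990 + 990 + 985 = $4,960.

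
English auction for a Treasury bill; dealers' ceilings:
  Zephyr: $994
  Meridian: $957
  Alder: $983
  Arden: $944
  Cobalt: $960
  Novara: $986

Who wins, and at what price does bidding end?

Zephyr wins at $986

Limits in order: 994 (Zephyr) > 986 (Novara) > 983 (Alder) > 960 (Cobalt) > 957 (Meridian) > 944 (Arden)
Bidding ends when Novara exits at $986; Zephyr takes it.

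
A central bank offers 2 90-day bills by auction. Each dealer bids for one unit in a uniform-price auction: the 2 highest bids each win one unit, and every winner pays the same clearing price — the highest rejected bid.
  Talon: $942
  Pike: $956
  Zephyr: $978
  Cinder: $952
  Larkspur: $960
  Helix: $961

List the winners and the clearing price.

Zephyr, Helix; each pays $960

Bids ranked high→low: 978 (Zephyr), 961 (Helix), 960 (Larkspur), 956 (Pike), …
The 2 highest are Zephyr, Helix.
Highest unsuccessful bid: $960 → clearing price.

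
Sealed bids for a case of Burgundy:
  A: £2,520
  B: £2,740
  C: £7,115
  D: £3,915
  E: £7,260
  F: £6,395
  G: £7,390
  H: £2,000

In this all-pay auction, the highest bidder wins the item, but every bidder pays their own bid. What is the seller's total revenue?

Total revenue: £39,335

Rule: the highest bidder wins the item, but every bidder pays their own bid.
Bids ranked: 7,390 (G) > 7,260 (E) > 7,115 (C) > 6,395 (F) > 3,915 (D) > 2,740 (B) > …
G wins with the top bid; all bids are sunk regardless.
Every bidder forfeits their bid regardless of winning.
Revenue = 2,520 + 2,740 + 7,115 + 3,915 + 7,260 + 6,395 + 7,390 + 2,000 = £39,335.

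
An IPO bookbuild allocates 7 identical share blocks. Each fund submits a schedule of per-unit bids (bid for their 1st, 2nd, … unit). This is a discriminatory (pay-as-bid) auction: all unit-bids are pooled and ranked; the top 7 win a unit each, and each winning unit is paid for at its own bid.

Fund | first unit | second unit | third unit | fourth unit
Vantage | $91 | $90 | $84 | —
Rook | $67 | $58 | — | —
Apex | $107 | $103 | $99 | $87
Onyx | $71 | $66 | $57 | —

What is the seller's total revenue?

All unit-bids, highest first — top 7: 107 (Apex-1), 103 (Apex-2), 99 (Apex-3), 91 (Vantage-1), 90 (Vantage-2), 87 (Apex-4), 84 (Vantage-3)
Next rejected bid: $71 (not a price — pay-as-bid).
Each winning unit pays its own bid.
Revenue = 107 + 103 + 99 + 91 + 90 + 87 + 84 = $661.

Total revenue: $661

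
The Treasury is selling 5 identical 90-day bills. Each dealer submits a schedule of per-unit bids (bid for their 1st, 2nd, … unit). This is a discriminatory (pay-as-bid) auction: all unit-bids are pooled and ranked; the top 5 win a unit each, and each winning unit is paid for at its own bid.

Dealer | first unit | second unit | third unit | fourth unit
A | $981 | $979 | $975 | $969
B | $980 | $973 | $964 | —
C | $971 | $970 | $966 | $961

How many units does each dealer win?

All unit-bids, highest first — top 5: 981 (A-1), 980 (B-1), 979 (A-2), 975 (A-3), 973 (B-2)
Next rejected bid: $971 (not a price — pay-as-bid).
Allocation: A 3, B 2.

A 3, B 2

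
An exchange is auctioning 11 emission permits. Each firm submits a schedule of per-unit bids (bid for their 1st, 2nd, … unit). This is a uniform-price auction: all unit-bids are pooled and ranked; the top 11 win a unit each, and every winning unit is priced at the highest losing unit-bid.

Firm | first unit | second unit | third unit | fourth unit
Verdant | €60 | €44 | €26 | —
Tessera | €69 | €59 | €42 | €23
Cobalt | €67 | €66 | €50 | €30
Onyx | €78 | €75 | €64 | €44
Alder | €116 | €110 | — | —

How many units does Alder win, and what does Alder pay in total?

Alder: 2 units, pays €88

Merging the schedules and taking the best 11: 116 (Alder-1), 110 (Alder-2), 78 (Onyx-1), 75 (Onyx-2), 69 (Tessera-1), 67 (Cobalt-1), 66 (Cobalt-2), 64 (Onyx-3), 60 (Verdant-1), 59 (Tessera-2), 50 (Cobalt-3)
First bid not allocated: €44.
Alder wins 2 unit(s) at €44 each.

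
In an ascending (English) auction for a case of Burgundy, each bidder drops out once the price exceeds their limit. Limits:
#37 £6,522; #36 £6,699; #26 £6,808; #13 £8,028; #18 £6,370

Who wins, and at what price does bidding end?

#13 wins at £6,808

Limits in order: 8,028 (#13) > 6,808 (#26) > 6,699 (#36) > 6,522 (#37) > 6,370 (#18)
Once the price passes £6,808, only #13 is left; the hammer falls at #26's limit of £6,808.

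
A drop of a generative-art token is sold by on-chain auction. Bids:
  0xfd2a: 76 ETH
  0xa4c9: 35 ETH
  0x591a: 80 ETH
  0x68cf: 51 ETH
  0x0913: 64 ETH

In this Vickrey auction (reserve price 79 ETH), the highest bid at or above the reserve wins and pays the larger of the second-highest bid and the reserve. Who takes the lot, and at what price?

Vickrey auction (reserve price 79 ETH): the highest bid at or above the reserve wins and pays the larger of the second-highest bid and the reserve.
Bids in order: 80 (0x591a) > 76 (0xfd2a) > 64 (0x0913) > 51 (0x68cf) > 35 (0xa4c9)
Highest eligible bid: 0x591a at 80 ETH.
Second-highest bid 76 ETH is below the reserve 79 ETH, so the reserve binds → payment 79 ETH.

0x591a pays 79 ETH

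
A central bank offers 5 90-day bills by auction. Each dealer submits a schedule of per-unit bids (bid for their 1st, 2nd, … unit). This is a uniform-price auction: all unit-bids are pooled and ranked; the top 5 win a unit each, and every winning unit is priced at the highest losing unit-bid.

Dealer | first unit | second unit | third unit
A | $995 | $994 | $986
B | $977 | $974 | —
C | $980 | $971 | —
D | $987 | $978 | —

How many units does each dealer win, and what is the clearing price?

Pooled unit-bids ranked (top 5): 995 (A-1), 994 (A-2), 987 (D-1), 986 (A-3), 980 (C-1)
Highest rejected unit-bid = $978.
Allocation: A 3, C 1, D 1.

A 3, C 1, D 1; clearing price $978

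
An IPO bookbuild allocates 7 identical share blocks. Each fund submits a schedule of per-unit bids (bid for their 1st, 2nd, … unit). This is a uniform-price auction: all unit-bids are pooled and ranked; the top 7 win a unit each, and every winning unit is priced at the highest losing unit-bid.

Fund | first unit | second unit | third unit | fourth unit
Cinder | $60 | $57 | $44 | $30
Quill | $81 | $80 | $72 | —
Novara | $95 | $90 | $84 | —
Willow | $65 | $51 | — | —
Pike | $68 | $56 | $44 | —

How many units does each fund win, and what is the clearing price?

Merging the schedules and taking the best 7: 95 (Novara-1), 90 (Novara-2), 84 (Novara-3), 81 (Quill-1), 80 (Quill-2), 72 (Quill-3), 68 (Pike-1)
The (k+1)-th unit-bid is $65.
Allocation: Novara 3, Pike 1, Quill 3.

Novara 3, Pike 1, Quill 3; clearing price $65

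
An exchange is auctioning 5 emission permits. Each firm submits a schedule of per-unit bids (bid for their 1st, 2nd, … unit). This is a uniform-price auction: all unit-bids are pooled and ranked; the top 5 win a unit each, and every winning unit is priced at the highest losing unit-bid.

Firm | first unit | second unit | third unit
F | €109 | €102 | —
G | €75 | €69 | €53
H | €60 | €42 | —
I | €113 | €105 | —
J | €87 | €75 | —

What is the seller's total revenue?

Total revenue: €375

Pooled unit-bids ranked (top 5): 113 (I-1), 109 (F-1), 105 (I-2), 102 (F-2), 87 (J-1)
Highest rejected unit-bid = €75.
Allocation: F 2, I 2, J 1. Every unit priced at €75.
Revenue = 5 × 75 = €375.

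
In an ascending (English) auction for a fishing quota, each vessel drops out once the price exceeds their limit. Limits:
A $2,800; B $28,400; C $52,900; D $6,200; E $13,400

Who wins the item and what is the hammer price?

Limits ranked: 52,900 (C) > 28,400 (B) > 13,400 (E) > 6,200 (D) > 2,800 (A)
B is the last rival to drop out, at $28,400; C remains and wins at that price.

C wins at $28,400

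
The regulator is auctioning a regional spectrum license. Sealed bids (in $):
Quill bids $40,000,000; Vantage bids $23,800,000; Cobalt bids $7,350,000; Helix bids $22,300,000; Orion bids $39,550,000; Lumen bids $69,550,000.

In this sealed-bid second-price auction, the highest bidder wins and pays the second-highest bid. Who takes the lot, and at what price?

Bids ranked: 69,550,000 (Lumen) > 40,000,000 (Quill) > 39,550,000 (Orion) > 23,800,000 (Vantage) > 22,300,000 (Helix) > 7,350,000 (Cobalt)
Lumen is highest; pays the second-highest bid, $40,000,000.

Lumen pays $40,000,000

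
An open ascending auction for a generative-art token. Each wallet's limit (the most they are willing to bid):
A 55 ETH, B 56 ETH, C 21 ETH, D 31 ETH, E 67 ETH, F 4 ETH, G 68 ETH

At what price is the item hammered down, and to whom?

Limits ranked: 68 (G) > 67 (E) > 56 (B) > 55 (A) > 31 (D) > 21 (C) > …
Once the price passes 67 ETH, only G is left; the hammer falls at E's limit of 67 ETH.

G wins at 67 ETH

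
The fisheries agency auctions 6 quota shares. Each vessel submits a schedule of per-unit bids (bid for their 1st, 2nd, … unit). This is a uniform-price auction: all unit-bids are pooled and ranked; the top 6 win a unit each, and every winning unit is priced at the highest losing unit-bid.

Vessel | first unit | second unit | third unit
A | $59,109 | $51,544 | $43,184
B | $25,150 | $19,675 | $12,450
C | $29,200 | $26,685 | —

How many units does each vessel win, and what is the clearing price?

Merging the schedules and taking the best 6: 59,109 (A-1), 51,544 (A-2), 43,184 (A-3), 29,200 (C-1), 26,685 (C-2), 25,150 (B-1)
The (k+1)-th unit-bid is $19,675.
Allocation: A 3, B 1, C 2.

A 3, B 1, C 2; clearing price $19,675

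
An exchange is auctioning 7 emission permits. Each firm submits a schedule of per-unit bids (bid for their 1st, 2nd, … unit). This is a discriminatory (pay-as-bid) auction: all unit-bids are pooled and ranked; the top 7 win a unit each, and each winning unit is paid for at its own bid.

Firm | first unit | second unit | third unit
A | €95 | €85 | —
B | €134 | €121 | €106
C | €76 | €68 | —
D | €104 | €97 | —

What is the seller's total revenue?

Pooled unit-bids ranked (top 7): 134 (B-1), 121 (B-2), 106 (B-3), 104 (D-1), 97 (D-2), 95 (A-1), 85 (A-2)
Next rejected bid: €76 (not a price — pay-as-bid).
Each winning unit pays its own bid.
Revenue = 134 + 121 + 106 + 104 + 97 + 95 + 85 = €742.

Total revenue: €742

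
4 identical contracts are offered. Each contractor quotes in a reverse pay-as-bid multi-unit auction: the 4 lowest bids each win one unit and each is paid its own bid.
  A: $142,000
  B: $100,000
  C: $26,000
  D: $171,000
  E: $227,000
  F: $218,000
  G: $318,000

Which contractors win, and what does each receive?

Bids ranked low→high: 26,000 (C), 100,000 (B), 142,000 (A), 171,000 (D), 218,000 (F), 227,000 (E), …
Winners (4 units): C, B, A, D.
Each winner is paid its own bid: C $26,000, B $100,000, A $142,000, D $171,000.

C $26,000, B $100,000, A $142,000, D $171,000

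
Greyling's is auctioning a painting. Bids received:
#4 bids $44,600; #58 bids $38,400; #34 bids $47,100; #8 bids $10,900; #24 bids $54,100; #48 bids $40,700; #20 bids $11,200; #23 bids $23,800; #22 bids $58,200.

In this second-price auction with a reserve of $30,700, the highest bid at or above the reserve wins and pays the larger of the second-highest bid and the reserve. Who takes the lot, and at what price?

Rule: the highest bid at or above the reserve wins and pays the larger of the second-highest bid and the reserve.
Bids in order: 58,200 (#22) > 54,100 (#24) > 47,100 (#34) > 44,600 (#4) > 40,700 (#48) > 38,400 (#58) > …
#22 has the top bid at or above the reserve ($58,200).
Second-highest bid $54,100 exceeds the reserve $30,700 → payment $54,100.

#22 pays $54,100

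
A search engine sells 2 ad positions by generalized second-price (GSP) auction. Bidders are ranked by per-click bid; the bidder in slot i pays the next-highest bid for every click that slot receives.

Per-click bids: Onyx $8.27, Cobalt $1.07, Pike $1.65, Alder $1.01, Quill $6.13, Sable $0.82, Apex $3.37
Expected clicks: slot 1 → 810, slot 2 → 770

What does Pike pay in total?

Pike pays $0.00

Per-click bids in order: $8.27 (Onyx) > $6.13 (Quill) > $3.37 (Apex) > …
Pike ranks below slot 2 → no slot, pays nothing.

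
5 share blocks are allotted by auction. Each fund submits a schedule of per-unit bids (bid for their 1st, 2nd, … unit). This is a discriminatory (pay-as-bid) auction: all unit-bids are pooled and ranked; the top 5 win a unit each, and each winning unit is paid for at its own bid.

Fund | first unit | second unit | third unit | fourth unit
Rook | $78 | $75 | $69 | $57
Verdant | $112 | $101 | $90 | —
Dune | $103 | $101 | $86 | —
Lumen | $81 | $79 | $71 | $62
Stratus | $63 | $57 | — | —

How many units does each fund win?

Dune 2, Verdant 3

Merging the schedules and taking the best 5: 112 (Verdant-1), 103 (Dune-1), 101 (Verdant-2), 101 (Dune-2), 90 (Verdant-3)
Next rejected bid: $86 (not a price — pay-as-bid).
Allocation: Dune 2, Verdant 3.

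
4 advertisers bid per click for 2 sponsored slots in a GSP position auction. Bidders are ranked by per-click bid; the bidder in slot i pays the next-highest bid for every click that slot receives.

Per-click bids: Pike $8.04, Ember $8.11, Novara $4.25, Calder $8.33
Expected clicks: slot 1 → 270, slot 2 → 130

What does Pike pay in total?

Ranked by bid: $8.33 (Calder) > $8.11 (Ember) > $8.04 (Pike) > …
Pike ranks below slot 2 → no slot, pays nothing.

Pike pays $0.00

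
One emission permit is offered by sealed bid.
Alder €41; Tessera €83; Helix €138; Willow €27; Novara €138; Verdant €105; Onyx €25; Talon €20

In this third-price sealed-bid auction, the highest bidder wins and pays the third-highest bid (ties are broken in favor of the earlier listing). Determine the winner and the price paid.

Helix pays €105

Bids ranked: 138 (Helix) > 138 (Novara) > 105 (Verdant) > 83 (Tessera) > 41 (Alder) > 27 (Willow) > …
Helix and Novara tie at €138; tie-break gives it to Helix.
Helix wins; payment is bid #3 in the ranking = €105.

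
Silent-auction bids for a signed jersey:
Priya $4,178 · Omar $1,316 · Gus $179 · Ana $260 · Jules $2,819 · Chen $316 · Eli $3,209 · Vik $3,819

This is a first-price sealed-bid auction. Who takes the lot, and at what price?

Bids ranked: 4,178 (Priya) > 3,819 (Vik) > 3,209 (Eli) > 2,819 (Jules) > 1,316 (Omar) > 316 (Chen) > …
First-price: Priya pays what they bid, $4,178.

Priya pays $4,178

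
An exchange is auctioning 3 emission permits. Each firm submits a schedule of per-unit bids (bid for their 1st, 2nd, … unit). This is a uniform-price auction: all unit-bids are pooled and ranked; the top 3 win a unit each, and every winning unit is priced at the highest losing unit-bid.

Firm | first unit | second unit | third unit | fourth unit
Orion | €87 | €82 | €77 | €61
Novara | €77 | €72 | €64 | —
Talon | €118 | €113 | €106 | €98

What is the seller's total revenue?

Pooled unit-bids ranked (top 3): 118 (Talon-1), 113 (Talon-2), 106 (Talon-3)
First bid not allocated: €98.
Allocation: Talon 3. Every unit priced at €98.
Revenue = 3 × 98 = €294.

Total revenue: €294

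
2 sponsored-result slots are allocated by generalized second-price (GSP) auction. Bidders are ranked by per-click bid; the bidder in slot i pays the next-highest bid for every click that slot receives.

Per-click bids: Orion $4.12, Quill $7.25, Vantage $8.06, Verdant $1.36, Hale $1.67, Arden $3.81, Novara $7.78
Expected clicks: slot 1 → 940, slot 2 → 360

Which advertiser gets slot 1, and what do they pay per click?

Ranked by bid: $8.06 (Vantage) > $7.78 (Novara) > $7.25 (Quill) > …
Slot 1 goes to the first-ranked bidder, Vantage, who pays the next bid down: $7.78/click.

Vantage; $7.78 per click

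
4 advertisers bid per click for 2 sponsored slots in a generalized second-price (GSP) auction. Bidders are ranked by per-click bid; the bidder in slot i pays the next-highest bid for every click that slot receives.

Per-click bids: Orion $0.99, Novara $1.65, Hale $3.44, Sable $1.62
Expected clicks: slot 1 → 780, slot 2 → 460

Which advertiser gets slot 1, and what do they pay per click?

Ranked by bid: $3.44 (Hale) > $1.65 (Novara) > $1.62 (Sable) > …
Slot 1 goes to the first-ranked bidder, Hale, who pays the next bid down: $1.65/click.

Hale; $1.65 per click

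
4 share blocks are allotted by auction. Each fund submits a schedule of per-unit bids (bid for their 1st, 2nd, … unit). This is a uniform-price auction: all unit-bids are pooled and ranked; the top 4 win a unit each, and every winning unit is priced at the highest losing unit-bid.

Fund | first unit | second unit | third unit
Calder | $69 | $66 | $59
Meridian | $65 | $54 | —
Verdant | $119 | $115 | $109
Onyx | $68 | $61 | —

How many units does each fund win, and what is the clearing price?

Merging the schedules and taking the best 4: 119 (Verdant-1), 115 (Verdant-2), 109 (Verdant-3), 69 (Calder-1)
Highest rejected unit-bid = $68.
Allocation: Calder 1, Verdant 3.

Calder 1, Verdant 3; clearing price $68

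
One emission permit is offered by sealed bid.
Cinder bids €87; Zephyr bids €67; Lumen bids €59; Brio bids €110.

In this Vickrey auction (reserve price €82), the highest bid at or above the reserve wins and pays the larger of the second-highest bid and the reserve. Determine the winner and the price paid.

Brio pays €87

Bids ranked: 110 (Brio) > 87 (Cinder) > 67 (Zephyr) > 59 (Lumen)
Brio has the top bid at or above the reserve (€110).
Second-highest bid €87 exceeds the reserve €82 → payment €87.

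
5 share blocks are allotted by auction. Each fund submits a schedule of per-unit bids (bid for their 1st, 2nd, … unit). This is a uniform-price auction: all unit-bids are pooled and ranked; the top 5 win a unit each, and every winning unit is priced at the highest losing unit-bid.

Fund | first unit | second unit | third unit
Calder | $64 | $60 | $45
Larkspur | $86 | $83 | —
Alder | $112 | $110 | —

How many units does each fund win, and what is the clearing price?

Alder 2, Calder 1, Larkspur 2; clearing price $60

All unit-bids, highest first — top 5: 112 (Alder-1), 110 (Alder-2), 86 (Larkspur-1), 83 (Larkspur-2), 64 (Calder-1)
Highest rejected unit-bid = $60.
Allocation: Alder 2, Calder 1, Larkspur 2.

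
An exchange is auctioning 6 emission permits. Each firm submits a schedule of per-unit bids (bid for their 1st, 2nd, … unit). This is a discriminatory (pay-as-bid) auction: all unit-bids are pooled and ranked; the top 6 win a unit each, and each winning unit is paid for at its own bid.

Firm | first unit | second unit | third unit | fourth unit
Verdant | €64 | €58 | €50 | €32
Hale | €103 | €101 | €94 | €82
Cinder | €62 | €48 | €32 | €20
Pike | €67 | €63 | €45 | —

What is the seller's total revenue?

All unit-bids, highest first — top 6: 103 (Hale-1), 101 (Hale-2), 94 (Hale-3), 82 (Hale-4), 67 (Pike-1), 64 (Verdant-1)
Next rejected bid: €63 (not a price — pay-as-bid).
Each winning unit pays its own bid.
Revenue = 103 + 101 + 94 + 82 + 67 + 64 = €511.

Total revenue: €511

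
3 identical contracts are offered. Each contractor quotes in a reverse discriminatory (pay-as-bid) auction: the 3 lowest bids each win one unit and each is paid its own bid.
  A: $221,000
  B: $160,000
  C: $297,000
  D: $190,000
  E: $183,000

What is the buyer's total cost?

Bids ranked low→high: 160,000 (B), 183,000 (E), 190,000 (D), 221,000 (A), 297,000 (C)
Winners (3 units): B, E, D.
Total cost = 160,000 + 183,000 + 190,000 = $533,000.

Total cost: $533,000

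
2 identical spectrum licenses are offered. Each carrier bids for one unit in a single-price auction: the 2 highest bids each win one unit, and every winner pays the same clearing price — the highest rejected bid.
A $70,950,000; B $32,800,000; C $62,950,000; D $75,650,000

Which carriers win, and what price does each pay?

D, A; each pays $62,950,000

Ordering the bids: 75,650,000 (D), 70,950,000 (A), 62,950,000 (C), 32,800,000 (B)
The 2 highest are D, A.
Clearing price = highest rejected bid = $62,950,000.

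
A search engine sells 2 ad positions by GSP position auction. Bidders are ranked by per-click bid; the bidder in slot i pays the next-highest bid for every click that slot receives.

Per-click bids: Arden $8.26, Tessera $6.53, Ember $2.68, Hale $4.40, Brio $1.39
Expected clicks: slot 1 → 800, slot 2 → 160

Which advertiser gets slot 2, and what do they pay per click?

Tessera; $4.40 per click

Ranked by bid: $8.26 (Arden) > $6.53 (Tessera) > $4.40 (Hale) > …
Slot 2 goes to the second-ranked bidder, Tessera, who pays the next bid down: $4.40/click.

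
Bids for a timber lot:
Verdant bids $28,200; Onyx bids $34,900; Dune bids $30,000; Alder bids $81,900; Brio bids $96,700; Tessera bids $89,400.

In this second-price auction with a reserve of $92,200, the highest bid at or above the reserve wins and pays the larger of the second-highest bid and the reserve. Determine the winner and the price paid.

Second-price auction with a reserve of $92,200: the highest bid at or above the reserve wins and pays the larger of the second-highest bid and the reserve.
Bids in order: 96,700 (Brio) > 89,400 (Tessera) > 81,900 (Alder) > 34,900 (Onyx) > 30,000 (Dune) > 28,200 (Verdant)
Highest eligible bid: Brio at $96,700.
max(second-highest $89,400, reserve $92,200) = $92,200.

Brio pays $92,200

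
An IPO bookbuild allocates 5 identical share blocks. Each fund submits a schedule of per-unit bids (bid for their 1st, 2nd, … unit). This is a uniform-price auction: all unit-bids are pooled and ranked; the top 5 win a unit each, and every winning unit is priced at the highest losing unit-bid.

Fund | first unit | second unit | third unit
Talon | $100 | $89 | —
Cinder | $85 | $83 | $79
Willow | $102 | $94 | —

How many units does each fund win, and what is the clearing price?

Cinder 1, Talon 2, Willow 2; clearing price $83

Pooled unit-bids ranked (top 5): 102 (Willow-1), 100 (Talon-1), 94 (Willow-2), 89 (Talon-2), 85 (Cinder-1)
The (k+1)-th unit-bid is $83.
Allocation: Cinder 1, Talon 2, Willow 2.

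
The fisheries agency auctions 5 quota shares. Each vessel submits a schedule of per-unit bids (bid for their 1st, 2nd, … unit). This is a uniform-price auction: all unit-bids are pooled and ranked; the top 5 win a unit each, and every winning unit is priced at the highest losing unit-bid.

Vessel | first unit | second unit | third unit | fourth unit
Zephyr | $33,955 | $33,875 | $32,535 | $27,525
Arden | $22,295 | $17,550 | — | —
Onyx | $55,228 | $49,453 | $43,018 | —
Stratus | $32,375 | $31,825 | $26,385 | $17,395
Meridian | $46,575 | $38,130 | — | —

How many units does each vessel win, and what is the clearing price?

Meridian 2, Onyx 3; clearing price $33,955

Merging the schedules and taking the best 5: 55,228 (Onyx-1), 49,453 (Onyx-2), 46,575 (Meridian-1), 43,018 (Onyx-3), 38,130 (Meridian-2)
Highest rejected unit-bid = $33,955.
Allocation: Meridian 2, Onyx 3.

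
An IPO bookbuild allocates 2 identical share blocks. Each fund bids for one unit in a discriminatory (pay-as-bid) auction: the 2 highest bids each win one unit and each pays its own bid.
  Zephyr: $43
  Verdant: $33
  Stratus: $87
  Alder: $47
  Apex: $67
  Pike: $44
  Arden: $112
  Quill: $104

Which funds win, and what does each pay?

Arden $112, Quill $104

Ordering the bids: 112 (Arden), 104 (Quill), 87 (Stratus), 67 (Apex), …
The 2 highest are Arden, Quill.
Each winner pays its own bid: Arden $112, Quill $104.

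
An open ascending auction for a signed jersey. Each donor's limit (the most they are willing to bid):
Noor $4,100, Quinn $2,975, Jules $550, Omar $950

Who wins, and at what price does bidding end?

Limits ranked: 4,100 (Noor) > 2,975 (Quinn) > 950 (Omar) > 550 (Jules)
Once the price passes $2,975, only Noor is left; the hammer falls at Quinn's limit of $2,975.

Noor wins at $2,975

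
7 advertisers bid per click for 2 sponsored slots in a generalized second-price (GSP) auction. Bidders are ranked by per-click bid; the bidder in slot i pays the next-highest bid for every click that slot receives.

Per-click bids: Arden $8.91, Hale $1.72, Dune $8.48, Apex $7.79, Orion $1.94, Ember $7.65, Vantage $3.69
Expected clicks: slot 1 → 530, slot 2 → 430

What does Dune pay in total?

Ranked by bid: $8.91 (Arden) > $8.48 (Dune) > $7.79 (Apex) > …
Dune holds slot 2 → pays next bid $7.79 × 430 clicks = $3349.70.

Dune pays $3349.70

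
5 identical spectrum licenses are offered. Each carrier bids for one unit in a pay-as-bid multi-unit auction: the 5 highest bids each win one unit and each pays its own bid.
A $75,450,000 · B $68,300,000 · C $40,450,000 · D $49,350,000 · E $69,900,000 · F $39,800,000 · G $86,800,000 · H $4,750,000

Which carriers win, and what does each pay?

Bids ranked high→low: 86,800,000 (G), 75,450,000 (A), 69,900,000 (E), 68,300,000 (B), 49,350,000 (D), 40,450,000 (C), 39,800,000 (F), …
The 5 highest are G, A, E, B, D.
Each winner pays its own bid: G $86,800,000, A $75,450,000, E $69,900,000, B $68,300,000, D $49,350,000.

G $86,800,000, A $75,450,000, E $69,900,000, B $68,300,000, D $49,350,000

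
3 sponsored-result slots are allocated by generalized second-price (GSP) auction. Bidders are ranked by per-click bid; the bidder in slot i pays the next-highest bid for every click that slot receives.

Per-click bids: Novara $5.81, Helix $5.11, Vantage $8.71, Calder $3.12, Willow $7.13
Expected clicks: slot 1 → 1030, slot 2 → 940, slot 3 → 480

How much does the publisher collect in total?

Sorting advertisers: $8.71 (Vantage) > $7.13 (Willow) > $5.81 (Novara) > $5.11 (Helix) > …
Slot 1: Vantage pays $7.13 × 1030 = $7343.90
Slot 2: Willow pays $5.81 × 940 = $5461.40
Slot 3: Novara pays $5.11 × 480 = $2452.80
Total = $15258.10

Total revenue: $15258.10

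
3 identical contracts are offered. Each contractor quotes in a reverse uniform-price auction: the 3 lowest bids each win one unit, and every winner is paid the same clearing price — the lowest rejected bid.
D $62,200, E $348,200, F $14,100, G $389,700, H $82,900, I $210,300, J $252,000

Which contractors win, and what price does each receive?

Sorting: 14,100 (F), 62,200 (D), 82,900 (H), 210,300 (I), 252,000 (J), …
The 3 lowest are F, D, H.
Clearing price = lowest rejected bid = $210,300.

F, D, H; each is paid $210,300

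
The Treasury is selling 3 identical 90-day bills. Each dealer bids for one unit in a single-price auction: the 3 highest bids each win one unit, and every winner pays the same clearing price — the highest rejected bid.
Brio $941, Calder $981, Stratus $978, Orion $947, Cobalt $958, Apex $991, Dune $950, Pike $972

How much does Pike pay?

Bids ranked high→low: 991 (Apex), 981 (Calder), 978 (Stratus), 972 (Pike), 958 (Cobalt), …
Winners (3 units): Apex, Calder, Stratus.
First losing bid is Pike's $972, which sets the uniform price.
Pike does not win → pays $0.

Pike pays $0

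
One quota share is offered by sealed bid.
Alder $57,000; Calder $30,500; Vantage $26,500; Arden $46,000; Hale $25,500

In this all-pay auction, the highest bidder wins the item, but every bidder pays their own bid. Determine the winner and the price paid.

Bids in order: 57,000 (Alder) > 46,000 (Arden) > 30,500 (Calder) > 26,500 (Vantage) > 25,500 (Hale)
Alder wins with the top bid; all bids are sunk regardless.

Alder pays $57,000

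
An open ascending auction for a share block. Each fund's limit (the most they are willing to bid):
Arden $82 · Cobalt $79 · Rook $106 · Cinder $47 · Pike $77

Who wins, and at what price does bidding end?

Rule: the price rises until one bidder remains; the winner pays the price at which the last rival dropped out.
Sorting limits: 106 (Rook) > 82 (Arden) > 79 (Cobalt) > 77 (Pike) > 47 (Cinder)
Once the price passes $82, only Rook is left; the hammer falls at Arden's limit of $82.

Rook wins at $82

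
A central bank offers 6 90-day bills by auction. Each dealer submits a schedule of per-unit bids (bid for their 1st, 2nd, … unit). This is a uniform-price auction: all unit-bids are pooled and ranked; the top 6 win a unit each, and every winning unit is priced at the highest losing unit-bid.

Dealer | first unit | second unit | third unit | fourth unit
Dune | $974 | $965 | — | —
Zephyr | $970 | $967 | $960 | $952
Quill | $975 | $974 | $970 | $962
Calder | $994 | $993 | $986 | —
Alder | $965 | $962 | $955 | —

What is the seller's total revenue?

Total revenue: $5,820

Merging the schedules and taking the best 6: 994 (Calder-1), 993 (Calder-2), 986 (Calder-3), 975 (Quill-1), 974 (Dune-1), 974 (Quill-2)
Highest rejected unit-bid = $970.
Allocation: Calder 3, Dune 1, Quill 2. Every unit priced at $970.
Revenue = 6 × 970 = $5,820.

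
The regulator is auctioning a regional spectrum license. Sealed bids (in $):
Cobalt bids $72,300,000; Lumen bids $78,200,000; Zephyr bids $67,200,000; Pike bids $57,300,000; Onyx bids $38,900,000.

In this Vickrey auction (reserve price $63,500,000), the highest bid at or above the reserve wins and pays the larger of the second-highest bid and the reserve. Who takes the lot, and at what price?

Sorting bids: 78,200,000 (Lumen) > 72,300,000 (Cobalt) > 67,200,000 (Zephyr) > 57,300,000 (Pike) > 38,900,000 (Onyx)
Lumen has the top bid at or above the reserve ($78,200,000).
max(second-highest $72,300,000, reserve $63,500,000) = $72,300,000; the reserve does not bind.

Lumen pays $72,300,000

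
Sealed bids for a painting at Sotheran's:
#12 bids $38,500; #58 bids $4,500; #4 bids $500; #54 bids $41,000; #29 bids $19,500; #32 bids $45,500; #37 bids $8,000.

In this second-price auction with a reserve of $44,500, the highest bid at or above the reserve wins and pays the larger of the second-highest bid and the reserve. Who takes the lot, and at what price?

#32 pays $44,500

Second-price auction with a reserve of $44,500: the highest bid at or above the reserve wins and pays the larger of the second-highest bid and the reserve.
Bids ranked: 45,500 (#32) > 41,000 (#54) > 38,500 (#12) > 19,500 (#29) > 8,000 (#37) > 4,500 (#58) > …
#32 has the top bid at or above the reserve ($45,500).
max(second-highest $41,000, reserve $44,500) = $44,500.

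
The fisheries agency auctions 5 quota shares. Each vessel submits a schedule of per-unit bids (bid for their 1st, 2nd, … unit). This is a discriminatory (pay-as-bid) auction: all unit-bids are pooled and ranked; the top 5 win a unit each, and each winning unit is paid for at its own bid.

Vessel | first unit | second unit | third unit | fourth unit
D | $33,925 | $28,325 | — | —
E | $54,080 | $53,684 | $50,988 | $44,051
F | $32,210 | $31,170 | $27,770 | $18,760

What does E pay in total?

Merging the schedules and taking the best 5: 54,080 (E-1), 53,684 (E-2), 50,988 (E-3), 44,051 (E-4), 33,925 (D-1)
Next rejected bid: $32,210 (not a price — pay-as-bid).
E's winning unit-bids: 54,080 + 53,684 + 50,988 + 44,051 = $202,803.

E pays $202,803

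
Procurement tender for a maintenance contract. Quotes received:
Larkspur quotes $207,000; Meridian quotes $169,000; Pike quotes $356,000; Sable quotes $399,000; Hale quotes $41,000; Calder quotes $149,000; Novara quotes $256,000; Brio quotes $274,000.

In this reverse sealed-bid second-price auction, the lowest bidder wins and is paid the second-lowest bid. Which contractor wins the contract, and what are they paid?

Reverse sealed-bid second-price auction: the lowest bidder wins and is paid the second-lowest bid.
Bids in order: 41,000 (Hale) < 149,000 (Calder) < 169,000 (Meridian) < 207,000 (Larkspur) < 256,000 (Novara) < 274,000 (Brio) < …
Second-price: Hale is paid Calder's bid of $149,000.

Hale is paid $149,000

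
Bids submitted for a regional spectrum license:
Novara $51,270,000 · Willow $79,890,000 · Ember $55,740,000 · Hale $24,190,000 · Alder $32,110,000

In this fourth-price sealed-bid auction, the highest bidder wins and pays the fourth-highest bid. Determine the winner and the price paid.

Willow pays $32,110,000

Rule: the highest bidder wins and pays the fourth-highest bid.
Bids in order: 79,890,000 (Willow) > 55,740,000 (Ember) > 51,270,000 (Novara) > 32,110,000 (Alder) > 24,190,000 (Hale)
Willow is highest; pays the fourth-highest bid, $32,110,000.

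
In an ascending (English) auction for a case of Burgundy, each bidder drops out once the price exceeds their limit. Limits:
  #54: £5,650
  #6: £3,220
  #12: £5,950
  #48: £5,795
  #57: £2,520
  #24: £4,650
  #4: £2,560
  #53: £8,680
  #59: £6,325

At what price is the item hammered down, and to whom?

#53 wins at £6,325

Sorting limits: 8,680 (#53) > 6,325 (#59) > 5,950 (#12) > 5,795 (#48) > 5,650 (#54) > 4,650 (#24) > …
Bidding ends when #59 exits at £6,325; #53 takes it.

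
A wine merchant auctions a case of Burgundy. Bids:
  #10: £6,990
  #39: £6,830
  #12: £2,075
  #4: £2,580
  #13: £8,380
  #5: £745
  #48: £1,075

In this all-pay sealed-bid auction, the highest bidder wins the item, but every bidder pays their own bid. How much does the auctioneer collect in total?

Total revenue: £28,675

Bids ranked: 8,380 (#13) > 6,990 (#10) > 6,830 (#39) > 2,580 (#4) > 2,075 (#12) > 1,075 (#48) > …
#13 wins with the top bid; all bids are sunk regardless.
Every bidder forfeits their bid regardless of winning.
Revenue = 6,990 + 6,830 + 2,075 + 2,580 + 8,380 + 745 + 1,075 = £28,675.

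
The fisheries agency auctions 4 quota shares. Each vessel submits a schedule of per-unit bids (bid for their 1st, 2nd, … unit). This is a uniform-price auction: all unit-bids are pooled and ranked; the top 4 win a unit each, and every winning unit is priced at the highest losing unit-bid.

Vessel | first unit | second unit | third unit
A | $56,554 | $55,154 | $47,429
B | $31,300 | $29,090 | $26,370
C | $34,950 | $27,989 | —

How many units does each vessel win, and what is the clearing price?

A 3, C 1; clearing price $31,300

All unit-bids, highest first — top 4: 56,554 (A-1), 55,154 (A-2), 47,429 (A-3), 34,950 (C-1)
Highest rejected unit-bid = $31,300.
Allocation: A 3, C 1.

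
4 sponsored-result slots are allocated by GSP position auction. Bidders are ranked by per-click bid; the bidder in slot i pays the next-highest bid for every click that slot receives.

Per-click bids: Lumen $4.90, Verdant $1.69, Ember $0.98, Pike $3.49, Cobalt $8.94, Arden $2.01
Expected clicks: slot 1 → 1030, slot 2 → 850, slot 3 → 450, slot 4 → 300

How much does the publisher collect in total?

Total revenue: $9425.00

Ranked by bid: $8.94 (Cobalt) > $4.90 (Lumen) > $3.49 (Pike) > $2.01 (Arden) > $1.69 (Verdant) > …
Slot 1: Cobalt pays $4.90 × 1030 = $5047.00
Slot 2: Lumen pays $3.49 × 850 = $2966.50
Slot 3: Pike pays $2.01 × 450 = $904.50
Slot 4: Arden pays $1.69 × 300 = $507.00
Total = $9425.00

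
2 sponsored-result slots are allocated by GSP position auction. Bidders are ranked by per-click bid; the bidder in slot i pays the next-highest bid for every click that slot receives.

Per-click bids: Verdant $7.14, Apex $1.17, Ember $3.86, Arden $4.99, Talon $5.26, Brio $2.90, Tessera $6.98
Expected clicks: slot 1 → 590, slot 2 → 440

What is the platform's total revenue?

Total revenue: $6432.60

Per-click bids in order: $7.14 (Verdant) > $6.98 (Tessera) > $5.26 (Talon) > …
Slot 1: Verdant pays $6.98 × 590 = $4118.20
Slot 2: Tessera pays $5.26 × 440 = $2314.40
Total = $6432.60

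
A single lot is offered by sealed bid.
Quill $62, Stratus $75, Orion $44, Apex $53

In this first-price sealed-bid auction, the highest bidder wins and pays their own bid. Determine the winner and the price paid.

Stratus pays $75

Bids ranked: 75 (Stratus) > 62 (Quill) > 53 (Apex) > 44 (Orion)
First-price: Stratus pays what they bid, $75.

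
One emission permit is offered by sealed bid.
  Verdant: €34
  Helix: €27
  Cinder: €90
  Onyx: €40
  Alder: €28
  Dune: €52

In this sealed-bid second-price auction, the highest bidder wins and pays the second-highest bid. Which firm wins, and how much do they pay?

Cinder pays €52

Bids ranked: 90 (Cinder) > 52 (Dune) > 40 (Onyx) > 34 (Verdant) > 28 (Alder) > 27 (Helix)
Cinder wins with the highest bid; price is set by the runner-up at €52.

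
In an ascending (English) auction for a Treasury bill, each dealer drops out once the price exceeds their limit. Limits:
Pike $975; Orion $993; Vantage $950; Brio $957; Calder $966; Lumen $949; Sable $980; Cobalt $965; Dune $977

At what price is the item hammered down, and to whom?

Limits in order: 993 (Orion) > 980 (Sable) > 977 (Dune) > 975 (Pike) > 966 (Calder) > 965 (Cobalt) > …
Once the price passes $980, only Orion is left; the hammer falls at Sable's limit of $980.

Orion wins at $980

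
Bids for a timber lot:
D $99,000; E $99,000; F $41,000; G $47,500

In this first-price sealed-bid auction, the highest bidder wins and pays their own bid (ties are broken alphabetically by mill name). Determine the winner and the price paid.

D pays $99,000

First-price sealed-bid auction: the highest bidder wins and pays their own bid.
Bids in order: 99,000 (D) > 99,000 (E) > 47,500 (G) > 41,000 (F)
Tie at $99,000 → D wins by tie-break.
First-price: D pays what they bid, $99,000.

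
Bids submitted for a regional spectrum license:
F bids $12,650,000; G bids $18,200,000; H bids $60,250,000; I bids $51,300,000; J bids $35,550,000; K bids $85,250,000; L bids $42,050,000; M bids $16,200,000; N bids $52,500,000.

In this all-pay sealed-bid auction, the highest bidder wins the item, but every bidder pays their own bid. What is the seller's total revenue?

Total revenue: $373,950,000

All-pay sealed-bid auction: the highest bidder wins the item, but every bidder pays their own bid.
Bids ranked: 85,250,000 (K) > 60,250,000 (H) > 52,500,000 (N) > 51,300,000 (I) > 42,050,000 (L) > 35,550,000 (J) > …
Every bidder forfeits their bid regardless of winning.
Revenue = 12,650,000 + 18,200,000 + 60,250,000 + 51,300,000 + 35,550,000 + 85,250,000 + 42,050,000 + 16,200,000 + 52,500,000 = $373,950,000.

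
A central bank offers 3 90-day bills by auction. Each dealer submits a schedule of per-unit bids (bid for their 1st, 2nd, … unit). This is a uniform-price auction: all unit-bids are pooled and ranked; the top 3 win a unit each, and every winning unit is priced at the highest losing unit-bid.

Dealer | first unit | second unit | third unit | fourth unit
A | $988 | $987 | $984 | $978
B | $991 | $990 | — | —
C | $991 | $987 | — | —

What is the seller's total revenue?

Pooled unit-bids ranked (top 3): 991 (B-1), 991 (C-1), 990 (B-2)
The (k+1)-th unit-bid is $988.
Allocation: B 2, C 1. Every unit priced at $988.
Revenue = 3 × 988 = $2,964.

Total revenue: $2,964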